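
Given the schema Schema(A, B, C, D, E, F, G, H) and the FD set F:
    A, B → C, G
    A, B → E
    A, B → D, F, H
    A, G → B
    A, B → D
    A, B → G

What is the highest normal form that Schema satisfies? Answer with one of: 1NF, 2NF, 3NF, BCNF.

BCNF

Candidate keys: {A, B}, {A, G}. Prime attributes: {A, B, G}.
Every FD has a superkey on the left, so the relation is in BCNF.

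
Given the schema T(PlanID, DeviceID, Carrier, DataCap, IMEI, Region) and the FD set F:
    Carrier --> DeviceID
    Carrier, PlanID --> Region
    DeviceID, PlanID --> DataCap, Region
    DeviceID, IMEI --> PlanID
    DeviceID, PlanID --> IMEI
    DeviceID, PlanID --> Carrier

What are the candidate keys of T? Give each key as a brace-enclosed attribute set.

{Carrier, IMEI}⁺ = {Carrier, DataCap, DeviceID, IMEI, PlanID, Region}, which is every attribute, so {Carrier, IMEI} is a candidate key.
{Carrier, PlanID}⁺ = {Carrier, DataCap, DeviceID, IMEI, PlanID, Region}, which is every attribute, so {Carrier, PlanID} is a candidate key.
{DeviceID, IMEI}⁺ = {Carrier, DataCap, DeviceID, IMEI, PlanID, Region}, which is every attribute, so {DeviceID, IMEI} is a candidate key.
{DeviceID, PlanID}⁺ = {Carrier, DataCap, DeviceID, IMEI, PlanID, Region}, which is every attribute, so {DeviceID, PlanID} is a candidate key.
These are minimal and exhaustive — every other superkey contains one of them.

{Carrier, IMEI}, {Carrier, PlanID}, {DeviceID, IMEI}, {DeviceID, PlanID}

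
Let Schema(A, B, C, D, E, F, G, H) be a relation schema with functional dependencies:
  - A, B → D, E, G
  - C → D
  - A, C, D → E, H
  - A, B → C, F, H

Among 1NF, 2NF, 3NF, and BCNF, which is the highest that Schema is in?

Candidate key: {A, B}. Prime attributes: {A, B}.
C → D: {C}⁺ = {C, D}, which is not all of the attributes, so the left side is not a superkey — BCNF is violated.
C → D has non-prime {D} on the right and a non-superkey on the left, so 3NF fails.
No non-prime attribute depends on a proper subset of any candidate key, so 2NF holds.

2NF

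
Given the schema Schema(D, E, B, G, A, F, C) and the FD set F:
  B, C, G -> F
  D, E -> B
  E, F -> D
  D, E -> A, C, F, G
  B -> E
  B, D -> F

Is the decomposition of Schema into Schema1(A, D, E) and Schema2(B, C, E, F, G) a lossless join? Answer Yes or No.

No

Common attributes: {E}; their closure is {E}.
Schema1 ⊄ {E} and Schema2 ⊄ {E}, so the split is lossy.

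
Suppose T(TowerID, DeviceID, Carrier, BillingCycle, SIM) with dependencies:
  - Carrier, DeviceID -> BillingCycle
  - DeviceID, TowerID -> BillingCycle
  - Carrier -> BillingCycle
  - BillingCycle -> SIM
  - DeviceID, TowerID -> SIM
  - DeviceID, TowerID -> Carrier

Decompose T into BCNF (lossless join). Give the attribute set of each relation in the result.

{BillingCycle, Carrier}; {BillingCycle, SIM}; {Carrier, DeviceID, TowerID}

Candidate key of the original relation: {DeviceID, TowerID}.
{BillingCycle, Carrier, DeviceID, SIM, TowerID}: {Carrier, DeviceID} determines {BillingCycle, Carrier, DeviceID, SIM} here but is not a superkey — split on Carrier, DeviceID -> BillingCycle, SIM, giving {BillingCycle, Carrier, DeviceID, SIM} and {Carrier, DeviceID, TowerID}.
{BillingCycle, Carrier, DeviceID, SIM}: {Carrier} determines {BillingCycle, Carrier, SIM} here but is not a superkey — split on Carrier -> BillingCycle, SIM, giving {BillingCycle, Carrier, SIM} and {Carrier, DeviceID}.
{BillingCycle, Carrier, SIM}: {BillingCycle} determines {BillingCycle, SIM} here but is not a superkey — split on BillingCycle -> SIM, giving {BillingCycle, SIM} and {BillingCycle, Carrier}.
{BillingCycle, SIM}: every determinant is a superkey — BCNF.
{BillingCycle, Carrier}: every determinant is a superkey — BCNF.
{Carrier, DeviceID}: every determinant is a superkey — BCNF.
{Carrier, DeviceID, TowerID}: every determinant is a superkey — BCNF.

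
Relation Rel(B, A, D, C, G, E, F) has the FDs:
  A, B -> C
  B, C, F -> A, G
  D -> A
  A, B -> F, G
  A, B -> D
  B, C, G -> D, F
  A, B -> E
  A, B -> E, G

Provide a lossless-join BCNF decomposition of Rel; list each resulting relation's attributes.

{A, D}; {B, C, D, E, F, G}

Candidate keys of the original relation: {A, B}, {B, C, F}, {B, C, G}, {B, D}.
In {A, B, C, D, E, F, G}, {D} is not a superkey ({D}⁺ restricted to this set is {A, D}), so split on D -> A into {A, D} and {B, C, D, E, F, G}.
{A, D} has no BCNF violation.
{B, C, D, E, F, G} has no BCNF violation.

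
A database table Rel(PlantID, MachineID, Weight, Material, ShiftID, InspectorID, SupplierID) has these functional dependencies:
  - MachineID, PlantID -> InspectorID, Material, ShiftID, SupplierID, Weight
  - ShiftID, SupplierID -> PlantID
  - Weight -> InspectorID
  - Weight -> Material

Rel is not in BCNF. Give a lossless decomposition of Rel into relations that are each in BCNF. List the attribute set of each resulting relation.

{InspectorID, Material, Weight}; {MachineID, ShiftID, SupplierID, Weight}; {PlantID, ShiftID, SupplierID}

Candidate keys of the original relation: {MachineID, PlantID}, {MachineID, ShiftID, SupplierID}.
In {InspectorID, MachineID, Material, PlantID, ShiftID, SupplierID, Weight}, {ShiftID, SupplierID} is not a superkey ({ShiftID, SupplierID}⁺ restricted to this set is {PlantID, ShiftID, SupplierID}), so split on ShiftID, SupplierID -> PlantID into {PlantID, ShiftID, SupplierID} and {InspectorID, MachineID, Material, ShiftID, SupplierID, Weight}.
{PlantID, ShiftID, SupplierID} is in BCNF.
In {InspectorID, MachineID, Material, ShiftID, SupplierID, Weight}, {Weight} is not a superkey ({Weight}⁺ restricted to this set is {InspectorID, Material, Weight}), so split on Weight -> InspectorID, Material into {InspectorID, Material, Weight} and {MachineID, ShiftID, SupplierID, Weight}.
{InspectorID, Material, Weight} is in BCNF.
{MachineID, ShiftID, SupplierID, Weight} is in BCNF.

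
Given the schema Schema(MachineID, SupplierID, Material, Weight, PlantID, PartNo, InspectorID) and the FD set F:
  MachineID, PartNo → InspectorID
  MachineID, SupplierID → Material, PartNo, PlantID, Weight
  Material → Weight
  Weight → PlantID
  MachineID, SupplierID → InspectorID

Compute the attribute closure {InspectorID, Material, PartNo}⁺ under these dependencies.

Start with {InspectorID, Material, PartNo}.
Material → Weight applies; add {Weight} → now {InspectorID, Material, PartNo, Weight}.
Weight → PlantID applies; add {PlantID} → now {InspectorID, Material, PartNo, PlantID, Weight}.
No further FD applies.

{InspectorID, Material, PartNo, PlantID, Weight}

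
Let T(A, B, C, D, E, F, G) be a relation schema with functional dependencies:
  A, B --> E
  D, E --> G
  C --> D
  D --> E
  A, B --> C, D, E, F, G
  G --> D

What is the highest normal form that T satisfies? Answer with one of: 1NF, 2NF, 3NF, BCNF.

Candidate key: {A, B}. Prime attributes: {A, B}.
D, E --> G: {D, E}⁺ = {D, E, G}, which is not all of the attributes, so the left side is not a superkey — BCNF is violated.
D, E --> G determines the non-prime attribute {G} from a non-superkey — 3NF is violated.
Checking every proper subset of each key, none determines a non-prime attribute — 2NF is satisfied.

2NF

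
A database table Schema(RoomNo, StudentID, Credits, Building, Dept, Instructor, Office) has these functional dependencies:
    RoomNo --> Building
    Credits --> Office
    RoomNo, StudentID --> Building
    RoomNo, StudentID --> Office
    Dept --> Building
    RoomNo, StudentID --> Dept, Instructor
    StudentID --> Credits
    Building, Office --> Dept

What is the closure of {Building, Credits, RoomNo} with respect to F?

Start with {Building, Credits, RoomNo}.
Credits --> Office applies; add {Office} → now {Building, Credits, Office, RoomNo}.
Building, Office --> Dept applies; add {Dept} → now {Building, Credits, Dept, Office, RoomNo}.
No further FD applies.

{Building, Credits, Dept, Office, RoomNo}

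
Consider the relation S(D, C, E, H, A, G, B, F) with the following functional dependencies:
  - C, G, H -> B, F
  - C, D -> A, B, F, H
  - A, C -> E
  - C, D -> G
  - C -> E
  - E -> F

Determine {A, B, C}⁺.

Start with {A, B, C}.
A, C -> E applies; add {E} → now {A, B, C, E}.
E -> F applies; add {F} → now {A, B, C, E, F}.
No further FD applies.

{A, B, C, E, F}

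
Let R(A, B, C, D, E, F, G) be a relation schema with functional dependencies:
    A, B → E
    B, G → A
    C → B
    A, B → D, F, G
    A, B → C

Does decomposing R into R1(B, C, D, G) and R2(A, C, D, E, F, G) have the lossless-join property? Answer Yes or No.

Yes

The shared attributes are {C, D, G} and {C, D, G}⁺ = {A, B, C, D, E, F, G}.
R1 is contained in that closure, so R1 ∩ R2 → R1 holds and the join is lossless.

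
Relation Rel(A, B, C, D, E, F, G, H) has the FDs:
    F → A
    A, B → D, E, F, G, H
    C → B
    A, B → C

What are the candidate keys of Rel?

{A, B}, {A, C}, {B, F}, {C, F}

{A, B}⁺ = {A, B, C, D, E, F, G, H}, which is every attribute, so {A, B} is a candidate key.
{A, C}⁺ = {A, B, C, D, E, F, G, H}, which is every attribute, so {A, C} is a candidate key.
{B, F}⁺ = {A, B, C, D, E, F, G, H}, which is every attribute, so {B, F} is a candidate key.
{C, F}⁺ = {A, B, C, D, E, F, G, H}, which is every attribute, so {C, F} is a candidate key.
These are minimal and exhaustive — every other superkey contains one of them.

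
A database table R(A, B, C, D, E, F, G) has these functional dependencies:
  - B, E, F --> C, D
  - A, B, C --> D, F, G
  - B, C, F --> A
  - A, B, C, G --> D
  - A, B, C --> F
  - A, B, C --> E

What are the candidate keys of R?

No FD produces {B}, so it must be in every candidate key.
{A, B, C}⁺ = {A, B, C, D, E, F, G}, which is every attribute, so {A, B, C} is a candidate key.
{B, C, F}⁺ = {A, B, C, D, E, F, G}, which is every attribute, so {B, C, F} is a candidate key.
{B, E, F}⁺ = {A, B, C, D, E, F, G}, which is every attribute, so {B, E, F} is a candidate key.
These are minimal and exhaustive — every other superkey contains one of them.

{A, B, C}, {B, C, F}, {B, E, F}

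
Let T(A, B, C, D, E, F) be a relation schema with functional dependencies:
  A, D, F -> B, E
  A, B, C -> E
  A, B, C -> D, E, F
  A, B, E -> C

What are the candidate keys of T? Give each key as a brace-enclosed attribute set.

{A, B, C}, {A, B, E}, {A, D, F}

No FD produces {A}, so it must be in every candidate key.
{A, B, C}⁺ = {A, B, C, D, E, F} — all of the relation — so {A, B, C} is a candidate key.
{A, B, E}⁺ = {A, B, C, D, E, F} — all of the relation — so {A, B, E} is a candidate key.
{A, D, F}⁺ = {A, B, C, D, E, F} — all of the relation — so {A, D, F} is a candidate key.
Any other superkey properly contains one of these, so there are no further candidate keys.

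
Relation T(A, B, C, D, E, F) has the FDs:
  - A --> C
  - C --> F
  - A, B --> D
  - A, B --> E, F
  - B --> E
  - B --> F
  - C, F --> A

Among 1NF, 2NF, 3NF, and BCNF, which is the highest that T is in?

Candidate keys: {A, B}, {B, C}. Prime attributes: {A, B, C}.
A --> C breaks BCNF: {A}⁺ = {A, C, F}, so {A} is not a superkey.
C --> F has non-prime {F} on the right and a non-superkey on the left, so 3NF fails.
{A} is a proper subset of the key {A, B}, and {A}⁺ contains the non-prime attribute {F} — a partial dependency, so 2NF is violated.

1NF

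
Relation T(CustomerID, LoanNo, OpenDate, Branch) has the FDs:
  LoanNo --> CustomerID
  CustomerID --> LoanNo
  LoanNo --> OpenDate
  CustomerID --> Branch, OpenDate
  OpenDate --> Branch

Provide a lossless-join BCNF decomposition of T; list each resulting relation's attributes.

{Branch, OpenDate}; {CustomerID, LoanNo, OpenDate}

Candidate keys of the original relation: {CustomerID}, {LoanNo}.
Within {Branch, CustomerID, LoanNo, OpenDate}: {OpenDate}⁺ ∩ {Branch, CustomerID, LoanNo, OpenDate} = {Branch, OpenDate}, not the whole set, so OpenDate --> Branch violates BCNF; decompose into {Branch, OpenDate} and {CustomerID, LoanNo, OpenDate}.
{Branch, OpenDate} has no BCNF violation.
{CustomerID, LoanNo, OpenDate} has no BCNF violation.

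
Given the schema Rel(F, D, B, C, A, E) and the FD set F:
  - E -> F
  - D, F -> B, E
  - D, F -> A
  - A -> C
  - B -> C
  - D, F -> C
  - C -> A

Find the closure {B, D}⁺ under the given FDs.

Start with {B, D}.
B -> C applies; add {C} → now {B, C, D}.
C -> A applies; add {A} → now {A, B, C, D}.
No further FD applies.

{A, B, C, D}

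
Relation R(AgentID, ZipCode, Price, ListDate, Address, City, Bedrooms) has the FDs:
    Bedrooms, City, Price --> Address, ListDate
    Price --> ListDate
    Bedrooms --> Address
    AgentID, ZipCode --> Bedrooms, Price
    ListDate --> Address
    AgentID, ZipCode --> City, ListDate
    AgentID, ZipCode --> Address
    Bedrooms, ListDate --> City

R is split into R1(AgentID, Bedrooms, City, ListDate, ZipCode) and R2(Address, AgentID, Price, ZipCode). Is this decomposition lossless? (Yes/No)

R1 ∩ R2 = {AgentID, ZipCode}; its closure under F is {Address, AgentID, Bedrooms, City, ListDate, Price, ZipCode}.
R1 is contained in that closure, so R1 ∩ R2 --> R1 holds and the join is lossless.

Yes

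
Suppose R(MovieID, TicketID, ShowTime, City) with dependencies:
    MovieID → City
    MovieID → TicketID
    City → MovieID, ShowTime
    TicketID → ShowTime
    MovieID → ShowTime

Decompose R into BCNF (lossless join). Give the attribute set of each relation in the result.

{City, MovieID, TicketID}; {ShowTime, TicketID}

Candidate keys of the original relation: {City}, {MovieID}.
{City, MovieID, ShowTime, TicketID}: {TicketID} determines {ShowTime, TicketID} here but is not a superkey — split on TicketID → ShowTime, giving {ShowTime, TicketID} and {City, MovieID, TicketID}.
{ShowTime, TicketID}: every determinant is a superkey — BCNF.
{City, MovieID, TicketID}: every determinant is a superkey — BCNF.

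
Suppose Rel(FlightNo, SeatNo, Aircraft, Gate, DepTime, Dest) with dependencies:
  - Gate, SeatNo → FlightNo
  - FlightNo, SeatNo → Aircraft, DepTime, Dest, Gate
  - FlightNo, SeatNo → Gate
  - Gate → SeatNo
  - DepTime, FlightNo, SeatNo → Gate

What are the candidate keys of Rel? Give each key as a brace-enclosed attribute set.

{Gate}⁺ = {Aircraft, DepTime, Dest, FlightNo, Gate, SeatNo}, which is every attribute, so {Gate} is a candidate key.
{FlightNo, SeatNo}⁺ = {Aircraft, DepTime, Dest, FlightNo, Gate, SeatNo}, which is every attribute, so {FlightNo, SeatNo} is a candidate key.
No proper subset of any of these is a key, and no other minimal superkey exists.

{FlightNo, SeatNo}, {Gate}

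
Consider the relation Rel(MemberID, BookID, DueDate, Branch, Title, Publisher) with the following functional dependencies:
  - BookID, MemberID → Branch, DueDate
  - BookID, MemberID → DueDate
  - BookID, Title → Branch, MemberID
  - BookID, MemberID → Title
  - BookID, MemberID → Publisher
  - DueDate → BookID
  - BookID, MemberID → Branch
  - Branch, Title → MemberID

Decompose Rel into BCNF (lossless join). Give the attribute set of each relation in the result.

{BookID, DueDate}; {Branch, DueDate, Publisher, Title}; {Branch, MemberID, Title}

Candidate keys of the original relation: {BookID, MemberID}, {BookID, Title}, {DueDate, MemberID}, {DueDate, Title}.
{BookID, Branch, DueDate, MemberID, Publisher, Title}: {DueDate} determines {BookID, DueDate} here but is not a superkey — split on DueDate → BookID, giving {BookID, DueDate} and {Branch, DueDate, MemberID, Publisher, Title}.
{BookID, DueDate} is in BCNF.
{Branch, DueDate, MemberID, Publisher, Title}: {Branch, Title} determines {Branch, MemberID, Title} here but is not a superkey — split on Branch, Title → MemberID, giving {Branch, MemberID, Title} and {Branch, DueDate, Publisher, Title}.
{Branch, MemberID, Title} is in BCNF.
{Branch, DueDate, Publisher, Title} is in BCNF.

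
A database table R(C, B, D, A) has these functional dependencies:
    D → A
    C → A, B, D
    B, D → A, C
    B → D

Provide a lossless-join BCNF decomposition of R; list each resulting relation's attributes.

{A, D}; {B, C, D}

Candidate keys of the original relation: {B}, {C}.
{A, B, C, D}: {D} determines {A, D} here but is not a superkey — split on D → A, giving {A, D} and {B, C, D}.
{A, D}: every determinant is a superkey — BCNF.
{B, C, D}: every determinant is a superkey — BCNF.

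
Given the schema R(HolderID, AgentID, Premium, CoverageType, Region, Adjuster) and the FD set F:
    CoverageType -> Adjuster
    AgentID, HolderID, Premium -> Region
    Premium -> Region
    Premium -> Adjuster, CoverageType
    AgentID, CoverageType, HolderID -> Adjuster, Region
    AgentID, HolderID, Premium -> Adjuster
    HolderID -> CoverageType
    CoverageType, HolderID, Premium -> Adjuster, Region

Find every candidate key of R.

Attributes never on any right-hand side: {AgentID, HolderID, Premium} — every candidate key must contain all of them.
{AgentID, HolderID, Premium} is a candidate key since {AgentID, HolderID, Premium}⁺ = {Adjuster, AgentID, CoverageType, HolderID, Premium, Region} covers every attribute.
No other minimal set has full closure, so this is the only candidate key.

{AgentID, HolderID, Premium}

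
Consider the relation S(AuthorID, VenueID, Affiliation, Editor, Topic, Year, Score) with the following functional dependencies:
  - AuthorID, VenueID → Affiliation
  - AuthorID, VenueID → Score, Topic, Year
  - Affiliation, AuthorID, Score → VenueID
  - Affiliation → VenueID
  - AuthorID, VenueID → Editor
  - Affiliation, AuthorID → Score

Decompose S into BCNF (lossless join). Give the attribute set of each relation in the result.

Candidate keys of the original relation: {Affiliation, AuthorID}, {AuthorID, VenueID}.
Within {Affiliation, AuthorID, Editor, Score, Topic, VenueID, Year}: {Affiliation}⁺ ∩ {Affiliation, AuthorID, Editor, Score, Topic, VenueID, Year} = {Affiliation, VenueID}, not the whole set, so Affiliation → VenueID violates BCNF; decompose into {Affiliation, VenueID} and {Affiliation, AuthorID, Editor, Score, Topic, Year}.
{Affiliation, VenueID} is in BCNF.
{Affiliation, AuthorID, Editor, Score, Topic, Year} is in BCNF.

{Affiliation, AuthorID, Editor, Score, Topic, Year}; {Affiliation, VenueID}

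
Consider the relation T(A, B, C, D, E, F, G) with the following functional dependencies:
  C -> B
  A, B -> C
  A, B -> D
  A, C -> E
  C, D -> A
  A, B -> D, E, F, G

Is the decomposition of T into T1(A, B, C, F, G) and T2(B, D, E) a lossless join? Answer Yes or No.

The shared attributes are {B} and {B}⁺ = {B}.
Neither T1 nor T2 is contained in that closure, so the decomposition is lossy.

No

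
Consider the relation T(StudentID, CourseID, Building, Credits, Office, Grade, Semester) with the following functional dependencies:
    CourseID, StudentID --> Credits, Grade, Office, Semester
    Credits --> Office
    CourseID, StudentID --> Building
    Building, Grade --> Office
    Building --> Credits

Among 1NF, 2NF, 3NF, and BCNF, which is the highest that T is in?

Candidate key: {CourseID, StudentID}. Prime attributes: {CourseID, StudentID}.
Credits --> Office breaks BCNF: {Credits}⁺ = {Credits, Office}, so {Credits} is not a superkey.
Credits --> Office determines the non-prime attribute {Office} from a non-superkey — 3NF is violated.
No proper subset of a key has a non-prime attribute in its closure, so there is no partial dependency; 2NF holds.

2NF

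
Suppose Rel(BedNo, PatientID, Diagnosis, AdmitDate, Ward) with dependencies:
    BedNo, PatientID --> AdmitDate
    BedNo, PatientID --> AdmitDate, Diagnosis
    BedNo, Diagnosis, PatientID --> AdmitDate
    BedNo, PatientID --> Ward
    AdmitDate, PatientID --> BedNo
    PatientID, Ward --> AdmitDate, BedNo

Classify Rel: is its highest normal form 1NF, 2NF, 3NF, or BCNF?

BCNF

Candidate keys: {AdmitDate, PatientID}, {BedNo, PatientID}, {PatientID, Ward}. Prime attributes: {AdmitDate, BedNo, PatientID, Ward}.
Every FD has a superkey on the left, so the relation is in BCNF.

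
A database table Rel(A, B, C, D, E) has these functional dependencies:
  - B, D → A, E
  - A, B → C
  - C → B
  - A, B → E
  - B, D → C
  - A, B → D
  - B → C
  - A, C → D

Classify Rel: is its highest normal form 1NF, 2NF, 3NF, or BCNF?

Candidate keys: {A, B}, {A, C}, {B, D}, {C, D}. Prime attributes: {A, B, C, D}.
C → B breaks BCNF: {C}⁺ = {B, C}, so {C} is not a superkey.
Since {B} ⊆ prime attributes and every other non-superkey FD also has a prime right side, the schema is in 3NF.

3NF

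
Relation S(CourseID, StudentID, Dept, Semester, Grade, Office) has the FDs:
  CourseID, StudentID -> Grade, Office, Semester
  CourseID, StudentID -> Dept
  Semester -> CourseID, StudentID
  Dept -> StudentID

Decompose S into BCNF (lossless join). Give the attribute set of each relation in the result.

{CourseID, Dept, Grade, Office, Semester}; {Dept, StudentID}

Candidate keys of the original relation: {CourseID, Dept}, {CourseID, StudentID}, {Semester}.
Within {CourseID, Dept, Grade, Office, Semester, StudentID}: {Dept}⁺ ∩ {CourseID, Dept, Grade, Office, Semester, StudentID} = {Dept, StudentID}, not the whole set, so Dept -> StudentID violates BCNF; decompose into {Dept, StudentID} and {CourseID, Dept, Grade, Office, Semester}.
{Dept, StudentID}: every determinant is a superkey — BCNF.
{CourseID, Dept, Grade, Office, Semester}: every determinant is a superkey — BCNF.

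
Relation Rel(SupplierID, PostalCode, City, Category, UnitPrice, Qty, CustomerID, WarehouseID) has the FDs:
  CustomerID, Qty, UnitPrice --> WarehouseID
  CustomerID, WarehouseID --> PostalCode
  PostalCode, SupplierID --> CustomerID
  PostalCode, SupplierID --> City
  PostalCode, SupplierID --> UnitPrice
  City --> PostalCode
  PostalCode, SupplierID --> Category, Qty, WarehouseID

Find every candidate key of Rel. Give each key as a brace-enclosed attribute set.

{City, SupplierID}, {CustomerID, Qty, SupplierID, UnitPrice}, {CustomerID, SupplierID, WarehouseID}, {PostalCode, SupplierID}

No FD produces {SupplierID}, so it must be in every candidate key.
{City, SupplierID} is a candidate key since {City, SupplierID}⁺ = {Category, City, CustomerID, PostalCode, Qty, SupplierID, UnitPrice, WarehouseID} covers every attribute.
{PostalCode, SupplierID} is a candidate key since {PostalCode, SupplierID}⁺ = {Category, City, CustomerID, PostalCode, Qty, SupplierID, UnitPrice, WarehouseID} covers every attribute.
{CustomerID, SupplierID, WarehouseID} is a candidate key since {CustomerID, SupplierID, WarehouseID}⁺ = {Category, City, CustomerID, PostalCode, Qty, SupplierID, UnitPrice, WarehouseID} covers every attribute.
{CustomerID, Qty, SupplierID, UnitPrice} is a candidate key since {CustomerID, Qty, SupplierID, UnitPrice}⁺ = {Category, City, CustomerID, PostalCode, Qty, SupplierID, UnitPrice, WarehouseID} covers every attribute.
Any other superkey properly contains one of these, so there are no further candidate keys.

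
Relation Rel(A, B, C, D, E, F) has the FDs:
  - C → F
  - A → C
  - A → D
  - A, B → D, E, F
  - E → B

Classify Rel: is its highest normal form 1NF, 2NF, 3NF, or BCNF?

1NF

Candidate keys: {A, B}, {A, E}. Prime attributes: {A, B, E}.
For C → F we have {C}⁺ = {C, F}; {C} is not a superkey, so BCNF fails.
Because {F} is non-prime and the left side of C → F is not a superkey, the relation is not in 3NF.
{A} is a proper subset of the key {A, B}, and {A}⁺ contains the non-prime attributes {C, D, F} — a partial dependency, so 2NF is violated.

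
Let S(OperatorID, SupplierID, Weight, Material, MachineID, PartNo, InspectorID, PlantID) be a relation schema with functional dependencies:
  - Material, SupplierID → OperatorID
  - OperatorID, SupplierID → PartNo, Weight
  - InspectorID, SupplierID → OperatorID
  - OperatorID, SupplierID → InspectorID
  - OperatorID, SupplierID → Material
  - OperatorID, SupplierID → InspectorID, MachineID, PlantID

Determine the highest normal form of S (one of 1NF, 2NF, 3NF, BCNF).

Candidate keys: {InspectorID, SupplierID}, {Material, SupplierID}, {OperatorID, SupplierID}. Prime attributes: {InspectorID, Material, OperatorID, SupplierID}.
Every FD has a superkey on the left, so the relation is in BCNF.

BCNF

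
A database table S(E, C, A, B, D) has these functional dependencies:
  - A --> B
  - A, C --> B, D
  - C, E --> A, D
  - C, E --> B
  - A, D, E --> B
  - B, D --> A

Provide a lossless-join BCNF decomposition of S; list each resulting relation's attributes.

{A, B}; {A, C, D}; {A, C, E}

Candidate key of the original relation: {C, E}.
{A, B, C, D, E}: {A} determines {A, B} here but is not a superkey — split on A --> B, giving {A, B} and {A, C, D, E}.
{A, B} has no BCNF violation.
{A, C, D, E}: {A, C} determines {A, C, D} here but is not a superkey — split on A, C --> D, giving {A, C, D} and {A, C, E}.
{A, C, D} has no BCNF violation.
{A, C, E} has no BCNF violation.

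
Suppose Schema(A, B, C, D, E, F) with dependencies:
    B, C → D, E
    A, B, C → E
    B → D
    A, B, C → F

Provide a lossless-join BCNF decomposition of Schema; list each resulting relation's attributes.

Candidate key of the original relation: {A, B, C}.
In {A, B, C, D, E, F}, {B, C} is not a superkey ({B, C}⁺ restricted to this set is {B, C, D, E}), so split on B, C → D, E into {B, C, D, E} and {A, B, C, F}.
In {B, C, D, E}, {B} is not a superkey ({B}⁺ restricted to this set is {B, D}), so split on B → D into {B, D} and {B, C, E}.
{B, D} is in BCNF.
{B, C, E} is in BCNF.
{A, B, C, F} is in BCNF.

{A, B, C, F}; {B, C, E}; {B, D}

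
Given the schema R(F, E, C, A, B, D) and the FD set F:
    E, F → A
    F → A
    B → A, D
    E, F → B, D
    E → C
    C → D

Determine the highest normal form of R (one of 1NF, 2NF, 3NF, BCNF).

1NF

Candidate key: {E, F}. Prime attributes: {E, F}.
For F → A we have {F}⁺ = {A, F}; {F} is not a superkey, so BCNF fails.
F → A determines the non-prime attribute {A} from a non-superkey — 3NF is violated.
The proper key subset {E} of {E, F} determines non-prime {C, D}, so the relation is not even in 2NF.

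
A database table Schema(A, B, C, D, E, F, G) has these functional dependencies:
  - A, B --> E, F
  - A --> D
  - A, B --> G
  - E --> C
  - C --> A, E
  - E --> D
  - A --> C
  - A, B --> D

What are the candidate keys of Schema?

Attributes never on any right-hand side: {B} — every candidate key must contain it.
{A, B}⁺ = {A, B, C, D, E, F, G} — all of the relation — so {A, B} is a candidate key.
{B, C}⁺ = {A, B, C, D, E, F, G} — all of the relation — so {B, C} is a candidate key.
{B, E}⁺ = {A, B, C, D, E, F, G} — all of the relation — so {B, E} is a candidate key.
These are minimal and exhaustive — every other superkey contains one of them.

{A, B}, {B, C}, {B, E}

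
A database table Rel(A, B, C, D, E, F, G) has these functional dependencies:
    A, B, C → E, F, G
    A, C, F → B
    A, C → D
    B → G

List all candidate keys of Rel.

{A, B, C}, {A, C, F}

No FD produces {A, C}, so they must be in every candidate key.
{A, B, C} is a candidate key since {A, B, C}⁺ = {A, B, C, D, E, F, G} covers every attribute.
{A, C, F} is a candidate key since {A, C, F}⁺ = {A, B, C, D, E, F, G} covers every attribute.
Any other superkey properly contains one of these, so there are no further candidate keys.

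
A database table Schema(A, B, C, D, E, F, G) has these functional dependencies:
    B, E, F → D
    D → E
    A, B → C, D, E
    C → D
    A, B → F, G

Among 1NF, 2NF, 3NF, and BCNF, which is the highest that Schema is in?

Candidate key: {A, B}. Prime attributes: {A, B}.
B, E, F → D: {B, E, F}⁺ = {B, D, E, F}, which is not all of the attributes, so the left side is not a superkey — BCNF is violated.
B, E, F → D has non-prime {D} on the right and a non-superkey on the left, so 3NF fails.
No non-prime attribute depends on a proper subset of any candidate key, so 2NF holds.

2NF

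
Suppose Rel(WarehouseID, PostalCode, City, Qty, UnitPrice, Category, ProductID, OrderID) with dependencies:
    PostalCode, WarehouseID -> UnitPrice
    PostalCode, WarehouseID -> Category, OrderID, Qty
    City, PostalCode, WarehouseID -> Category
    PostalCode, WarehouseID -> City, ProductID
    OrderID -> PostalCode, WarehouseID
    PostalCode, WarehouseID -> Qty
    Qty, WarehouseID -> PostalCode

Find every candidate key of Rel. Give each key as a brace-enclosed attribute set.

Closure of {OrderID} is {Category, City, OrderID, PostalCode, ProductID, Qty, UnitPrice, WarehouseID}, the whole schema; {OrderID} is a candidate key.
Closure of {PostalCode, WarehouseID} is {Category, City, OrderID, PostalCode, ProductID, Qty, UnitPrice, WarehouseID}, the whole schema; {PostalCode, WarehouseID} is a candidate key.
Closure of {Qty, WarehouseID} is {Category, City, OrderID, PostalCode, ProductID, Qty, UnitPrice, WarehouseID}, the whole schema; {Qty, WarehouseID} is a candidate key.
Any other superkey properly contains one of these, so there are no further candidate keys.

{OrderID}, {PostalCode, WarehouseID}, {Qty, WarehouseID}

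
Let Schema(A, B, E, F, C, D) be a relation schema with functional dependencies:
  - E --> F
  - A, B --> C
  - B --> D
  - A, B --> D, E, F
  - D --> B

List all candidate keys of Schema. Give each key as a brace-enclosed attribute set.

Attributes never on any right-hand side: {A} — every candidate key must contain it.
{A, B}⁺ = {A, B, C, D, E, F} — all of the relation — so {A, B} is a candidate key.
{A, D}⁺ = {A, B, C, D, E, F} — all of the relation — so {A, D} is a candidate key.
These are minimal and exhaustive — every other superkey contains one of them.

{A, B}, {A, D}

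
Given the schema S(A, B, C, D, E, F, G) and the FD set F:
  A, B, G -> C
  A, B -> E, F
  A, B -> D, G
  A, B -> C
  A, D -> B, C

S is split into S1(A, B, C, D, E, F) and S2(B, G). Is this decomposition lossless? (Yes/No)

No

The shared attributes are {B} and {B}⁺ = {B}.
Neither S1 nor S2 is contained in that closure, so the decomposition is lossy.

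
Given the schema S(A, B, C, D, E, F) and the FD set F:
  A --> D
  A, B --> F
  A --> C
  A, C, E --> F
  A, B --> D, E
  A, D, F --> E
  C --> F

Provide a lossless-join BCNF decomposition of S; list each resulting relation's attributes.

Candidate key of the original relation: {A, B}.
In {A, B, C, D, E, F}, {A} is not a superkey ({A}⁺ restricted to this set is {A, C, D, E, F}), so split on A --> C, D, E, F into {A, C, D, E, F} and {A, B}.
In {A, C, D, E, F}, {C} is not a superkey ({C}⁺ restricted to this set is {C, F}), so split on C --> F into {C, F} and {A, C, D, E}.
{C, F} has no BCNF violation.
{A, C, D, E} has no BCNF violation.
{A, B} has no BCNF violation.

{A, B}; {A, C, D, E}; {C, F}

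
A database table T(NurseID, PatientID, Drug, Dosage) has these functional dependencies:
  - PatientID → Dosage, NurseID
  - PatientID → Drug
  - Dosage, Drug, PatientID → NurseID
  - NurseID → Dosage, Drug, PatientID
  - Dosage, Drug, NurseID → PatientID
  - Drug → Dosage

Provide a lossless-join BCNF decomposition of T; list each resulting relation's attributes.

Candidate keys of the original relation: {NurseID}, {PatientID}.
In {Dosage, Drug, NurseID, PatientID}, {Drug} is not a superkey ({Drug}⁺ restricted to this set is {Dosage, Drug}), so split on Drug → Dosage into {Dosage, Drug} and {Drug, NurseID, PatientID}.
{Dosage, Drug}: every determinant is a superkey — BCNF.
{Drug, NurseID, PatientID}: every determinant is a superkey — BCNF.

{Dosage, Drug}; {Drug, NurseID, PatientID}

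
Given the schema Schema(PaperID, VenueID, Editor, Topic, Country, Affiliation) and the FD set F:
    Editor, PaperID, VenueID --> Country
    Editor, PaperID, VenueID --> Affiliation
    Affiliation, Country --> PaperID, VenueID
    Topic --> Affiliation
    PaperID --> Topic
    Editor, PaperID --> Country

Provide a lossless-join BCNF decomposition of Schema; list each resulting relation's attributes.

{Affiliation, Country, Editor}; {Affiliation, Topic}; {Country, PaperID, VenueID}; {PaperID, Topic}

Candidate keys of the original relation: {Affiliation, Country, Editor}, {Country, Editor, Topic}, {Editor, PaperID}.
{Affiliation, Country, Editor, PaperID, Topic, VenueID}: {Affiliation, Country} determines {Affiliation, Country, PaperID, Topic, VenueID} here but is not a superkey — split on Affiliation, Country --> PaperID, Topic, VenueID, giving {Affiliation, Country, PaperID, Topic, VenueID} and {Affiliation, Country, Editor}.
{Affiliation, Country, PaperID, Topic, VenueID}: {Topic} determines {Affiliation, Topic} here but is not a superkey — split on Topic --> Affiliation, giving {Affiliation, Topic} and {Country, PaperID, Topic, VenueID}.
{Affiliation, Topic}: every determinant is a superkey — BCNF.
{Country, PaperID, Topic, VenueID}: {PaperID} determines {PaperID, Topic} here but is not a superkey — split on PaperID --> Topic, giving {PaperID, Topic} and {Country, PaperID, VenueID}.
{PaperID, Topic}: every determinant is a superkey — BCNF.
{Country, PaperID, VenueID}: every determinant is a superkey — BCNF.
{Affiliation, Country, Editor}: every determinant is a superkey — BCNF.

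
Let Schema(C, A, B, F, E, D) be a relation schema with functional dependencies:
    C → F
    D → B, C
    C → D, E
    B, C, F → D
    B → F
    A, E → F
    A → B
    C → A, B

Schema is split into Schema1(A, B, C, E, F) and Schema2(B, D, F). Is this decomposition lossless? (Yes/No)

Schema1 ∩ Schema2 = {B, F}; its closure under F is {B, F}.
The closure covers neither Schema1 nor Schema2 entirely; the join is not lossless.

No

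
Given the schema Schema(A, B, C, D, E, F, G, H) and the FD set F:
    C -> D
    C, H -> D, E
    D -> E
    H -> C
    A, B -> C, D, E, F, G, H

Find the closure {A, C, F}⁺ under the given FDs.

{A, C, D, E, F}

Start with {A, C, F}.
C -> D applies; add {D} → now {A, C, D, F}.
D -> E applies; add {E} → now {A, C, D, E, F}.
No further FD applies.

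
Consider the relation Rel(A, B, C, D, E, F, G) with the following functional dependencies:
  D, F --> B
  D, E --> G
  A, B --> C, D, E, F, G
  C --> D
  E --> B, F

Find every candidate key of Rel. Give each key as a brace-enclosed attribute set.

{A, B}, {A, C, F}, {A, D, F}, {A, E}

{A} never appears on the right of any FD, so every key must include it.
Closure of {A, B} is {A, B, C, D, E, F, G}, the whole schema; {A, B} is a candidate key.
Closure of {A, E} is {A, B, C, D, E, F, G}, the whole schema; {A, E} is a candidate key.
Closure of {A, C, F} is {A, B, C, D, E, F, G}, the whole schema; {A, C, F} is a candidate key.
Closure of {A, D, F} is {A, B, C, D, E, F, G}, the whole schema; {A, D, F} is a candidate key.
These are minimal and exhaustive — every other superkey contains one of them.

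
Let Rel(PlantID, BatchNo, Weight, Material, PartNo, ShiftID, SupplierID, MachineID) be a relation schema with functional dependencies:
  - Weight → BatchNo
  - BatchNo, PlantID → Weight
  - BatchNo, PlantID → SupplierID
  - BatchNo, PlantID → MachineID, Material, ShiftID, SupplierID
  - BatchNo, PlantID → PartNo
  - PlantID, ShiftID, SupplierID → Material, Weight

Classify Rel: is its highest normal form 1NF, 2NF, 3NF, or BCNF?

3NF

Candidate keys: {BatchNo, PlantID}, {PlantID, ShiftID, SupplierID}, {PlantID, Weight}. Prime attributes: {BatchNo, PlantID, ShiftID, SupplierID, Weight}.
Weight → BatchNo breaks BCNF: {Weight}⁺ = {BatchNo, Weight}, so {Weight} is not a superkey.
Since {BatchNo} ⊆ prime attributes and every other non-superkey FD also has a prime right side, the schema is in 3NF.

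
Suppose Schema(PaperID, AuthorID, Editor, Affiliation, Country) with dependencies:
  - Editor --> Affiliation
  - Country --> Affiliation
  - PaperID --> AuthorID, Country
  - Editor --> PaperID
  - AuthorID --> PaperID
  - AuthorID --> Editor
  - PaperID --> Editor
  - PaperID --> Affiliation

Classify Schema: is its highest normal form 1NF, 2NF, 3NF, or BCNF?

Candidate keys: {AuthorID}, {Editor}, {PaperID}. Prime attributes: {AuthorID, Editor, PaperID}.
Country --> Affiliation: {Country}⁺ = {Affiliation, Country}, which is not all of the attributes, so the left side is not a superkey — BCNF is violated.
Because {Affiliation} is non-prime and the left side of Country --> Affiliation is not a superkey, the relation is not in 3NF.
All keys have size 1, which rules out partial dependencies — 2NF is satisfied.

2NF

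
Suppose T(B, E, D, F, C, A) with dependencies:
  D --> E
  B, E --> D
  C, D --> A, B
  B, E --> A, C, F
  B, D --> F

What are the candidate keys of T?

{B, D}, {B, E}, {C, D}

{B, D}⁺ = {A, B, C, D, E, F}, which is every attribute, so {B, D} is a candidate key.
{B, E}⁺ = {A, B, C, D, E, F}, which is every attribute, so {B, E} is a candidate key.
{C, D}⁺ = {A, B, C, D, E, F}, which is every attribute, so {C, D} is a candidate key.
Any other superkey properly contains one of these, so there are no further candidate keys.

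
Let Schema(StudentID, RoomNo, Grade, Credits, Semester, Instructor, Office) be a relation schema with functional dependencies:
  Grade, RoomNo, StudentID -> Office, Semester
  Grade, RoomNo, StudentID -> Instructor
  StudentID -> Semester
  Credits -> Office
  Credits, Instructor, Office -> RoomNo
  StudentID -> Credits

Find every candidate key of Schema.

No FD produces {Grade, StudentID}, so they must be in every candidate key.
{Grade, Instructor, StudentID} is a candidate key since {Grade, Instructor, StudentID}⁺ = {Credits, Grade, Instructor, Office, RoomNo, Semester, StudentID} covers every attribute.
{Grade, RoomNo, StudentID} is a candidate key since {Grade, RoomNo, StudentID}⁺ = {Credits, Grade, Instructor, Office, RoomNo, Semester, StudentID} covers every attribute.
Any other superkey properly contains one of these, so there are no further candidate keys.

{Grade, Instructor, StudentID}, {Grade, RoomNo, StudentID}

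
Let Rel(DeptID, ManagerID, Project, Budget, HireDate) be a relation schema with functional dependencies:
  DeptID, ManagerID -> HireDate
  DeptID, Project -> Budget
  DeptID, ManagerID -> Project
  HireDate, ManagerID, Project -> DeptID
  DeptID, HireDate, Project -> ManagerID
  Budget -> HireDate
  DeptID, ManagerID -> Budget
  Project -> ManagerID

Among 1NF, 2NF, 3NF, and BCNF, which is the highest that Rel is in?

3NF

Candidate keys: {Budget, Project}, {DeptID, ManagerID}, {DeptID, Project}, {HireDate, Project}. Prime attributes: {Budget, DeptID, HireDate, ManagerID, Project}.
Budget -> HireDate breaks BCNF: {Budget}⁺ = {Budget, HireDate}, so {Budget} is not a superkey.
Its right-hand attributes {HireDate} are all prime, as are those of every other non-superkey FD — the relation is in 3NF.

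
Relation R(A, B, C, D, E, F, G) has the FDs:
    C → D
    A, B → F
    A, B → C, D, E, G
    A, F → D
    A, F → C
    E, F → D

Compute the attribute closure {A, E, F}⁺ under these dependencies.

Start with {A, E, F}.
A, F → D applies; add {D} → now {A, D, E, F}.
A, F → C applies; add {C} → now {A, C, D, E, F}.
No further FD applies.

{A, C, D, E, F}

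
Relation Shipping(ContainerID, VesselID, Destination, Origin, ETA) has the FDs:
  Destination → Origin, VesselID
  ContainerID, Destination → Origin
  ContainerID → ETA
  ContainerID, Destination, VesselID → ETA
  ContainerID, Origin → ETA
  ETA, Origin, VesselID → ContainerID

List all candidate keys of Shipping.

{Destination} never appears on the right of any FD, so every key must include it.
{ContainerID, Destination}⁺ = {ContainerID, Destination, ETA, Origin, VesselID} — all of the relation — so {ContainerID, Destination} is a candidate key.
{Destination, ETA}⁺ = {ContainerID, Destination, ETA, Origin, VesselID} — all of the relation — so {Destination, ETA} is a candidate key.
No proper subset of any of these is a key, and no other minimal superkey exists.

{ContainerID, Destination}, {Destination, ETA}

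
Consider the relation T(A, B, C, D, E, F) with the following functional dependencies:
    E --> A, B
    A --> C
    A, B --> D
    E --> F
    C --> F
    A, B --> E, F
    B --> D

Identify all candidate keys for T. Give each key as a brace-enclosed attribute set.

Closure of {E} is {A, B, C, D, E, F}, the whole schema; {E} is a candidate key.
Closure of {A, B} is {A, B, C, D, E, F}, the whole schema; {A, B} is a candidate key.
No proper subset of any of these is a key, and no other minimal superkey exists.

{A, B}, {E}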